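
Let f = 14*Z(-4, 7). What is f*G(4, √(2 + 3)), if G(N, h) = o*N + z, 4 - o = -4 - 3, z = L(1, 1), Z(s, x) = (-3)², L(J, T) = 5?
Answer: 6174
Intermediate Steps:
Z(s, x) = 9
z = 5
o = 11 (o = 4 - (-4 - 3) = 4 - 1*(-7) = 4 + 7 = 11)
f = 126 (f = 14*9 = 126)
G(N, h) = 5 + 11*N (G(N, h) = 11*N + 5 = 5 + 11*N)
f*G(4, √(2 + 3)) = 126*(5 + 11*4) = 126*(5 + 44) = 126*49 = 6174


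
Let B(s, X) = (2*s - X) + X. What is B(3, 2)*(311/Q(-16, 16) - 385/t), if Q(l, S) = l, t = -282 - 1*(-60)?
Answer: -31441/296 ≈ -106.22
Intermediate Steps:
t = -222 (t = -282 + 60 = -222)
B(s, X) = 2*s (B(s, X) = (-X + 2*s) + X = 2*s)
B(3, 2)*(311/Q(-16, 16) - 385/t) = (2*3)*(311/(-16) - 385/(-222)) = 6*(311*(-1/16) - 385*(-1/222)) = 6*(-311/16 + 385/222) = 6*(-31441/1776) = -31441/296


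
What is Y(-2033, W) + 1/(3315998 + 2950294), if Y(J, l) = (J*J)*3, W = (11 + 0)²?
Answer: 77697427607965/6266292 ≈ 1.2399e+7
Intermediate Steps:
W = 121 (W = 11² = 121)
Y(J, l) = 3*J² (Y(J, l) = J²*3 = 3*J²)
Y(-2033, W) + 1/(3315998 + 2950294) = 3*(-2033)² + 1/(3315998 + 2950294) = 3*4133089 + 1/6266292 = 12399267 + 1/6266292 = 77697427607965/6266292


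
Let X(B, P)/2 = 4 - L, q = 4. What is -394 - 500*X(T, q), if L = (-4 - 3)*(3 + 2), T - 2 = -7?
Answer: -39394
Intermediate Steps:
T = -5 (T = 2 - 7 = -5)
L = -35 (L = -7*5 = -35)
X(B, P) = 78 (X(B, P) = 2*(4 - 1*(-35)) = 2*(4 + 35) = 2*39 = 78)
-394 - 500*X(T, q) = -394 - 500*78 = -394 - 39000 = -39394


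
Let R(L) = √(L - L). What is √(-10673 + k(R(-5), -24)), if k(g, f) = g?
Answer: I*√10673 ≈ 103.31*I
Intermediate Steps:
R(L) = 0 (R(L) = √0 = 0)
√(-10673 + k(R(-5), -24)) = √(-10673 + 0) = √(-10673) = I*√10673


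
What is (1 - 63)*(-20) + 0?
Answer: 1240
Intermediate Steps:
(1 - 63)*(-20) + 0 = -62*(-20) + 0 = 1240 + 0 = 1240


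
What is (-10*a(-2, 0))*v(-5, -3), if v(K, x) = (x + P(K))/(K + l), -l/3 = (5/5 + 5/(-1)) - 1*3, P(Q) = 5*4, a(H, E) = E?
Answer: 0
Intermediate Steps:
P(Q) = 20
l = 21 (l = -3*((5/5 + 5/(-1)) - 1*3) = -3*((5*(⅕) + 5*(-1)) - 3) = -3*((1 - 5) - 3) = -3*(-4 - 3) = -3*(-7) = 21)
v(K, x) = (20 + x)/(21 + K) (v(K, x) = (x + 20)/(K + 21) = (20 + x)/(21 + K))
(-10*a(-2, 0))*v(-5, -3) = (-10*0)*((20 - 3)/(21 - 5)) = 0*(17/16) = 0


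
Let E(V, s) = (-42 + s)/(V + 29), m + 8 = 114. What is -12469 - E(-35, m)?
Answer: -37375/3 ≈ -12458.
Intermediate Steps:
m = 106 (m = -8 + 114 = 106)
E(V, s) = (-42 + s)/(29 + V)
-12469 - E(-35, m) = -12469 - (-42 + 106)/(29 - 35) = -12469 - 64/(-6) = -12469 - (-1)*64/6 = -12469 - 1*(-32/3) = -12469 + 32/3 = -37375/3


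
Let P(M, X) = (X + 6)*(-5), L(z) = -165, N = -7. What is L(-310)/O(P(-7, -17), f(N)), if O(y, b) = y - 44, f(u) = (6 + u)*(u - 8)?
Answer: -15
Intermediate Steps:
P(M, X) = -30 - 5*X (P(M, X) = (6 + X)*(-5) = -30 - 5*X)
f(u) = (-8 + u)*(6 + u) (f(u) = (6 + u)*(-8 + u) = (-8 + u)*(6 + u))
O(y, b) = -44 + y
L(-310)/O(P(-7, -17), f(N)) = -165/(-44 + (-30 - 5*(-17))) = -165/(-44 + (-30 + 85)) = -165/(-44 + 55) = -165/11 = -165*1/11 = -15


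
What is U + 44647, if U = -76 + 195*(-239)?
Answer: -2034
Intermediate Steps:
U = -46681 (U = -76 - 46605 = -46681)
U + 44647 = -46681 + 44647 = -2034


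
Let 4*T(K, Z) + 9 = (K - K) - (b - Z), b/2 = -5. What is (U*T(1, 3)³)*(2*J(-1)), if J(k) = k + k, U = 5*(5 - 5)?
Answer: 0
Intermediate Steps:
b = -10 (b = 2*(-5) = -10)
U = 0 (U = 5*0 = 0)
T(K, Z) = ¼ + Z/4 (T(K, Z) = -9/4 + ((K - K) - (-10 - Z))/4 = -9/4 + (0 + (10 + Z))/4 = -9/4 + (10 + Z)/4 = -9/4 + (5/2 + Z/4) = ¼ + Z/4)
J(k) = 2*k
(U*T(1, 3)³)*(2*J(-1)) = (0*(¼ + (¼)*3)³)*(2*(2*(-1))) = (0*(¼ + ¾)³)*(2*(-2)) = (0*1³)*(-4) = (0*1)*(-4) = 0*(-4) = 0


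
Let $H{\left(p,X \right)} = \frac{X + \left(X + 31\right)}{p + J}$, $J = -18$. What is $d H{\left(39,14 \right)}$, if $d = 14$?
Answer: $\frac{118}{3} \approx 39.333$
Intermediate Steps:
$H{\left(p,X \right)} = \frac{31 + 2 X}{-18 + p}$ ($H{\left(p,X \right)} = \frac{X + \left(X + 31\right)}{p - 18} = \frac{X + \left(31 + X\right)}{-18 + p} = \frac{31 + 2 X}{-18 + p}$)
$d H{\left(39,14 \right)} = 14 \frac{31 + 2 \cdot 14}{-18 + 39} = 14 \frac{31 + 28}{21} = 14 \cdot \frac{1}{21} \cdot 59 = 14 \cdot \frac{59}{21} = \frac{118}{3}$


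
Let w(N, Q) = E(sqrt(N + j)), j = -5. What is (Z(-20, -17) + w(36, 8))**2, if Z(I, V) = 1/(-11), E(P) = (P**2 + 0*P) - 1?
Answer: 108241/121 ≈ 894.55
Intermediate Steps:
E(P) = -1 + P**2 (E(P) = (P**2 + 0) - 1 = P**2 - 1 = -1 + P**2)
w(N, Q) = -6 + N (w(N, Q) = -1 + (sqrt(N - 5))**2 = -1 + (sqrt(-5 + N))**2 = -1 + (-5 + N) = -6 + N)
Z(I, V) = -1/11
(Z(-20, -17) + w(36, 8))**2 = (-1/11 + (-6 + 36))**2 = (-1/11 + 30)**2 = (329/11)**2 = 108241/121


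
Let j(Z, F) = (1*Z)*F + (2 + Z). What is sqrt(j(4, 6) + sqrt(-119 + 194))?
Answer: sqrt(30 + 5*sqrt(3)) ≈ 6.2177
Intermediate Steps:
j(Z, F) = 2 + Z + F*Z (j(Z, F) = Z*F + (2 + Z) = F*Z + (2 + Z) = 2 + Z + F*Z)
sqrt(j(4, 6) + sqrt(-119 + 194)) = sqrt((2 + 4 + 6*4) + sqrt(-119 + 194)) = sqrt((2 + 4 + 24) + sqrt(75)) = sqrt(30 + 5*sqrt(3))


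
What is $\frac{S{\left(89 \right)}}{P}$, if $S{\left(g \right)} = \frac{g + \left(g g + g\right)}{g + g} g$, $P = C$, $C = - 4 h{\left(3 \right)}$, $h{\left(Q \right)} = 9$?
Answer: $- \frac{8099}{72} \approx -112.49$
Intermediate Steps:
$C = -36$ ($C = \left(-4\right) 9 = -36$)
$P = -36$
$S{\left(g \right)} = g + \frac{g^{2}}{2}$ ($S{\left(g \right)} = \frac{g + \left(g^{2} + g\right)}{2 g} g = \left(g + \left(g + g^{2}\right)\right) \frac{1}{2 g} g = \left(g^{2} + 2 g\right) \frac{1}{2 g} g = \frac{g^{2} + 2 g}{2 g} g = g + \frac{g^{2}}{2}$)
$\frac{S{\left(89 \right)}}{P} = \frac{\frac{1}{2} \cdot 89 \left(2 + 89\right)}{-36} = \frac{1}{2} \cdot 89 \cdot 91 \left(- \frac{1}{36}\right) = \frac{8099}{2} \left(- \frac{1}{36}\right) = - \frac{8099}{72}$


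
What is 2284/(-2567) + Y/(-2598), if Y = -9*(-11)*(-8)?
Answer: -650128/1111511 ≈ -0.58490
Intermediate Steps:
Y = -792 (Y = 99*(-8) = -792)
2284/(-2567) + Y/(-2598) = 2284/(-2567) - 792/(-2598) = 2284*(-1/2567) - 792*(-1/2598) = -2284/2567 + 132/433 = -650128/1111511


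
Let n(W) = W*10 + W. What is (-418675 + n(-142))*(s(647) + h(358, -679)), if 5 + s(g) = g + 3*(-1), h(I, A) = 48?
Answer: -288702819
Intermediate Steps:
n(W) = 11*W (n(W) = 10*W + W = 11*W)
s(g) = -8 + g (s(g) = -5 + (g + 3*(-1)) = -5 + (g - 3) = -5 + (-3 + g) = -8 + g)
(-418675 + n(-142))*(s(647) + h(358, -679)) = (-418675 + 11*(-142))*((-8 + 647) + 48) = (-418675 - 1562)*(639 + 48) = -420237*687 = -288702819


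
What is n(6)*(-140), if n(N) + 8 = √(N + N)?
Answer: 1120 - 280*√3 ≈ 635.03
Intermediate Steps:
n(N) = -8 + √2*√N (n(N) = -8 + √(N + N) = -8 + √(2*N) = -8 + √2*√N)
n(6)*(-140) = (-8 + √2*√6)*(-140) = (-8 + 2*√3)*(-140) = 1120 - 280*√3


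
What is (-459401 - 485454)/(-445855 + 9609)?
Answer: 944855/436246 ≈ 2.1659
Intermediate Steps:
(-459401 - 485454)/(-445855 + 9609) = -944855/(-436246) = -944855*(-1/436246) = 944855/436246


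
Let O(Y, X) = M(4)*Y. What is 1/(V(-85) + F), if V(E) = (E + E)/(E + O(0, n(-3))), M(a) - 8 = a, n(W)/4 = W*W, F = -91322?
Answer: -1/91320 ≈ -1.0951e-5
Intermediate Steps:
n(W) = 4*W² (n(W) = 4*(W*W) = 4*W²)
M(a) = 8 + a
O(Y, X) = 12*Y (O(Y, X) = (8 + 4)*Y = 12*Y)
V(E) = 2 (V(E) = (E + E)/(E + 12*0) = (2*E)/(E + 0) = (2*E)/E = 2)
1/(V(-85) + F) = 1/(2 - 91322) = 1/(-91320) = -1/91320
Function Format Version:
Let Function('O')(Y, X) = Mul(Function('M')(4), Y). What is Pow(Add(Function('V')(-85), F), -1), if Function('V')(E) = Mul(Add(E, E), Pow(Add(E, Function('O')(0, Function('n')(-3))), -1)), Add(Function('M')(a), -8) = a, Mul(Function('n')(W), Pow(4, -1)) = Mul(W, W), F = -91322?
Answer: Rational(-1, 91320) ≈ -1.0951e-5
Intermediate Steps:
Function('n')(W) = Mul(4, Pow(W, 2)) (Function('n')(W) = Mul(4, Mul(W, W)) = Mul(4, Pow(W, 2)))
Function('M')(a) = Add(8, a)
Function('O')(Y, X) = Mul(12, Y) (Function('O')(Y, X) = Mul(Add(8, 4), Y) = Mul(12, Y))
Function('V')(E) = 2 (Function('V')(E) = Mul(Add(E, E), Pow(Add(E, Mul(12, 0)), -1)) = Mul(Mul(2, E), Pow(Add(E, 0), -1)) = Mul(Mul(2, E), Pow(E, -1)) = 2)
Pow(Add(Function('V')(-85), F), -1) = Pow(Add(2, -91322), -1) = Pow(-91320, -1) = Rational(-1, 91320)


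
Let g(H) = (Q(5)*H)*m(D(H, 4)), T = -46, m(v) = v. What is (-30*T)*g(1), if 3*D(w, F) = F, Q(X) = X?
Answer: 9200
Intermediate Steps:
D(w, F) = F/3
g(H) = 20*H/3 (g(H) = (5*H)*((1/3)*4) = (5*H)*(4/3) = 20*H/3)
(-30*T)*g(1) = (-30*(-46))*((20/3)*1) = 1380*(20/3) = 9200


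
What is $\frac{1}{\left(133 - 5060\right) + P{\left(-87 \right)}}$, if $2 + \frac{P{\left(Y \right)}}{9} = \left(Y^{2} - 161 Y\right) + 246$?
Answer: $\frac{1}{191453} \approx 5.2232 \cdot 10^{-6}$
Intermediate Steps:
$P{\left(Y \right)} = 2196 - 1449 Y + 9 Y^{2}$ ($P{\left(Y \right)} = -18 + 9 \left(\left(Y^{2} - 161 Y\right) + 246\right) = -18 + 9 \left(246 + Y^{2} - 161 Y\right) = -18 + \left(2214 - 1449 Y + 9 Y^{2}\right) = 2196 - 1449 Y + 9 Y^{2}$)
$\frac{1}{\left(133 - 5060\right) + P{\left(-87 \right)}} = \frac{1}{\left(133 - 5060\right) + \left(2196 - -126063 + 9 \left(-87\right)^{2}\right)} = \frac{1}{\left(133 - 5060\right) + \left(2196 + 126063 + 9 \cdot 7569\right)} = \frac{1}{-4927 + \left(2196 + 126063 + 68121\right)} = \frac{1}{-4927 + 196380} = \frac{1}{191453}$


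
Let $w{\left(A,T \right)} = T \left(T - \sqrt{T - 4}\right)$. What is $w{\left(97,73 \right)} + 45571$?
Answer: $50900 - 73 \sqrt{69} \approx 50294.0$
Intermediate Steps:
$w{\left(A,T \right)} = T \left(T - \sqrt{-4 + T}\right)$
$w{\left(97,73 \right)} + 45571 = 73 \left(73 - \sqrt{-4 + 73}\right) + 45571 = 73 \left(73 - \sqrt{69}\right) + 45571 = \left(5329 - 73 \sqrt{69}\right) + 45571 = 50900 - 73 \sqrt{69}$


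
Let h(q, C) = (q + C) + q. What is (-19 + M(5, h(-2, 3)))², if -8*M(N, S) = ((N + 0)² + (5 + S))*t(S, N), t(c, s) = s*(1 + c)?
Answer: 361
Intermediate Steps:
h(q, C) = C + 2*q (h(q, C) = (C + q) + q = C + 2*q)
M(N, S) = -N*(1 + S)*(5 + S + N²)/8 (M(N, S) = -((N + 0)² + (5 + S))*N*(1 + S)/8 = -(N² + (5 + S))*N*(1 + S)/8 = -(5 + S + N²)*N*(1 + S)/8 = -N*(1 + S)*(5 + S + N²)/8)
(-19 + M(5, h(-2, 3)))² = (-19 - ⅛*5*(1 + (3 + 2*(-2)))*(5 + (3 + 2*(-2)) + 5²))² = (-19 - ⅛*5*(1 + (3 - 4))*(5 + (3 - 4) + 25))² = (-19 - ⅛*5*(1 - 1)*(5 - 1 + 25))² = (-19 - ⅛*5*0*29)² = (-19 + 0)² = (-19)² = 361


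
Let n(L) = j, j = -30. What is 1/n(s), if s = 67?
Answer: -1/30 ≈ -0.033333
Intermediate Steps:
n(L) = -30
1/n(s) = 1/(-30) = -1/30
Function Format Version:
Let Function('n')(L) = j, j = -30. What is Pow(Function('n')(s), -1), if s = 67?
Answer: Rational(-1, 30) ≈ -0.033333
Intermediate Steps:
Function('n')(L) = -30
Pow(Function('n')(s), -1) = Pow(-30, -1) = Rational(-1, 30)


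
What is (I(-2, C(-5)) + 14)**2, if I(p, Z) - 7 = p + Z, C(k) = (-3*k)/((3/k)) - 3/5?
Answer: 1089/25 ≈ 43.560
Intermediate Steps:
C(k) = -3/5 - k**2 (C(k) = (-3*k)*(k/3) - 3*1/5 = -k**2 - 3/5 = -3/5 - k**2)
I(p, Z) = 7 + Z + p (I(p, Z) = 7 + (p + Z) = 7 + (Z + p) = 7 + Z + p)
(I(-2, C(-5)) + 14)**2 = ((7 + (-3/5 - 1*(-5)**2) - 2) + 14)**2 = ((7 + (-3/5 - 1*25) - 2) + 14)**2 = ((7 + (-3/5 - 25) - 2) + 14)**2 = ((7 - 128/5 - 2) + 14)**2 = (-103/5 + 14)**2 = (-33/5)**2 = 1089/25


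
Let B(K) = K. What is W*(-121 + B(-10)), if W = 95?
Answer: -12445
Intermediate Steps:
W*(-121 + B(-10)) = 95*(-121 - 10) = 95*(-131) = -12445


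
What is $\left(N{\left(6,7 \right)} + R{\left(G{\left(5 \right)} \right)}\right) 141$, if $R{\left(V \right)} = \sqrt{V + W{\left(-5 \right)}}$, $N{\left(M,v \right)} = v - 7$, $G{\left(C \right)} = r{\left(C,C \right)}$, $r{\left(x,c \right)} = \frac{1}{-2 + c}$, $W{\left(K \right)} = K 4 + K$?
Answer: $47 i \sqrt{222} \approx 700.28 i$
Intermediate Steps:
$W{\left(K \right)} = 5 K$ ($W{\left(K \right)} = 4 K + K = 5 K$)
$G{\left(C \right)} = \frac{1}{-2 + C}$
$N{\left(M,v \right)} = -7 + v$
$R{\left(V \right)} = \sqrt{-25 + V}$ ($R{\left(V \right)} = \sqrt{V + 5 \left(-5\right)} = \sqrt{V - 25} = \sqrt{-25 + V}$)
$\left(N{\left(6,7 \right)} + R{\left(G{\left(5 \right)} \right)}\right) 141 = \left(\left(-7 + 7\right) + \sqrt{-25 + \frac{1}{-2 + 5}}\right) 141 = \left(0 + \sqrt{-25 + \frac{1}{3}}\right) 141 = \left(0 + \sqrt{- \frac{74}{3}}\right) 141 = \left(0 + \frac{i \sqrt{222}}{3}\right) 141 = \frac{i \sqrt{222}}{3} \cdot 141 = 47 i \sqrt{222}$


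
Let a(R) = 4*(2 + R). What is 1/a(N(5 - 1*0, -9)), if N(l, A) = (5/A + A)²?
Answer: 81/30232 ≈ 0.0026793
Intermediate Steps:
N(l, A) = (A + 5/A)²
a(R) = 8 + 4*R
1/a(N(5 - 1*0, -9)) = 1/(8 + 4*((5 + (-9)²)²/(-9)²)) = 1/(8 + 4*((5 + 81)²/81)) = 1/(8 + 4*((1/81)*86²)) = 1/(8 + 4*((1/81)*7396)) = 1/(8 + 4*(7396/81)) = 1/(8 + 29584/81) = 1/(30232/81) = 81/30232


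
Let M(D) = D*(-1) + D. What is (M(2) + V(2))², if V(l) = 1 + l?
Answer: 9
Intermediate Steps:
M(D) = 0 (M(D) = -D + D = 0)
(M(2) + V(2))² = (0 + (1 + 2))² = (0 + 3)² = 3² = 9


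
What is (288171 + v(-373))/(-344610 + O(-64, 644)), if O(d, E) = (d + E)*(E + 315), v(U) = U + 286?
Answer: 144042/105805 ≈ 1.3614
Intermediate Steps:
v(U) = 286 + U
O(d, E) = (315 + E)*(E + d) (O(d, E) = (E + d)*(315 + E) = (315 + E)*(E + d))
(288171 + v(-373))/(-344610 + O(-64, 644)) = (288171 + (286 - 373))/(-344610 + (644² + 315*644 + 315*(-64) + 644*(-64))) = (288171 - 87)/(-344610 + (414736 + 202860 - 20160 - 41216)) = 288084/(-344610 + 556220) = 288084/211610 = 288084*(1/211610) = 144042/105805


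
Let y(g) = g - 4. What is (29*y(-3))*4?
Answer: -812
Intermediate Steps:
y(g) = -4 + g
(29*y(-3))*4 = (29*(-4 - 3))*4 = (29*(-7))*4 = -203*4 = -812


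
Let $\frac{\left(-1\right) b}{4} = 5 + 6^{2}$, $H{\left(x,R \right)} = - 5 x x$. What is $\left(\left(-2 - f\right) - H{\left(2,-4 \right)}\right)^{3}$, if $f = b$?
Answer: $6028568$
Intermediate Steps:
$H{\left(x,R \right)} = - 5 x^{2}$
$b = -164$ ($b = - 4 \left(5 + 6^{2}\right) = - 4 \left(5 + 36\right) = \left(-4\right) 41 = -164$)
$f = -164$
$\left(\left(-2 - f\right) - H{\left(2,-4 \right)}\right)^{3} = \left(\left(-2 - -164\right) - - 5 \cdot 2^{2}\right)^{3} = \left(\left(-2 + 164\right) - \left(-5\right) 4\right)^{3} = \left(162 - -20\right)^{3} = \left(162 + 20\right)^{3} = 182^{3} = 6028568$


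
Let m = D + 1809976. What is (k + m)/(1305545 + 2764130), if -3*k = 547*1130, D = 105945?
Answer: 5129653/12209025 ≈ 0.42015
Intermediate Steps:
k = -618110/3 (k = -547*1130/3 = -⅓*618110 = -618110/3 ≈ -2.0604e+5)
m = 1915921 (m = 105945 + 1809976 = 1915921)
(k + m)/(1305545 + 2764130) = (-618110/3 + 1915921)/(1305545 + 2764130) = (5129653/3)/4069675 = (5129653/3)*(1/4069675) = 5129653/12209025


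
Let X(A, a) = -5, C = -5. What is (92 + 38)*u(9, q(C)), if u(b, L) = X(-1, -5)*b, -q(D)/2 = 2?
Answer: -5850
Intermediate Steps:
q(D) = -4 (q(D) = -2*2 = -4)
u(b, L) = -5*b
(92 + 38)*u(9, q(C)) = (92 + 38)*(-5*9) = 130*(-45) = -5850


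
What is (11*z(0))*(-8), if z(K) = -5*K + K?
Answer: 0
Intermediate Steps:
z(K) = -4*K
(11*z(0))*(-8) = (11*(-4*0))*(-8) = (11*0)*(-8) = 0*(-8) = 0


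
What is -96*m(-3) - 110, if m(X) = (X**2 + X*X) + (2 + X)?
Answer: -1742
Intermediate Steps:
m(X) = 2 + X + 2*X**2 (m(X) = (X**2 + X**2) + (2 + X) = 2*X**2 + (2 + X) = 2 + X + 2*X**2)
-96*m(-3) - 110 = -96*(2 - 3 + 2*(-3)**2) - 110 = -96*(2 - 3 + 2*9) - 110 = -96*(2 - 3 + 18) - 110 = -96*17 - 110 = -1632 - 110 = -1742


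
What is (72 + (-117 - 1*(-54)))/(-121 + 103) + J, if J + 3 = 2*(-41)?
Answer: -171/2 ≈ -85.500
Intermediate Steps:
J = -85 (J = -3 + 2*(-41) = -3 - 82 = -85)
(72 + (-117 - 1*(-54)))/(-121 + 103) + J = (72 + (-117 - 1*(-54)))/(-121 + 103) - 85 = (72 + (-117 + 54))/(-18) - 85 = (72 - 63)*(-1/18) - 85 = 9*(-1/18) - 85 = -½ - 85 = -171/2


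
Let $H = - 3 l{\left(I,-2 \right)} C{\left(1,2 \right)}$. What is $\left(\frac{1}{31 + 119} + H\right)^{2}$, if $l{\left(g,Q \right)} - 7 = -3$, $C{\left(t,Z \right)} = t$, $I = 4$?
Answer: $\frac{3236401}{22500} \approx 143.84$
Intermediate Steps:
$l{\left(g,Q \right)} = 4$ ($l{\left(g,Q \right)} = 7 - 3 = 4$)
$H = -12$ ($H = \left(-3\right) 4 \cdot 1 = \left(-12\right) 1 = -12$)
$\left(\frac{1}{31 + 119} + H\right)^{2} = \left(\frac{1}{31 + 119} - 12\right)^{2} = \left(\frac{1}{150} - 12\right)^{2} = \left(- \frac{1799}{150}\right)^{2} = \frac{3236401}{22500}$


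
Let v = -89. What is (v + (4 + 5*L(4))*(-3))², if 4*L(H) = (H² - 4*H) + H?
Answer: 13456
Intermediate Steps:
L(H) = -3*H/4 + H²/4 (L(H) = ((H² - 4*H) + H)/4 = (H² - 3*H)/4 = -3*H/4 + H²/4)
(v + (4 + 5*L(4))*(-3))² = (-89 + (4 + 5*((¼)*4*(-3 + 4)))*(-3))² = (-89 + (4 + 5*((¼)*4*1))*(-3))² = (-89 + (4 + 5*1)*(-3))² = (-89 + (4 + 5)*(-3))² = (-89 + 9*(-3))² = (-89 - 27)² = (-116)² = 13456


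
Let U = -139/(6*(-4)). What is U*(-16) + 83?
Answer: -29/3 ≈ -9.6667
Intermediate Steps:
U = 139/24 (U = -139/(-24) = -139*(-1/24) = 139/24 ≈ 5.7917)
U*(-16) + 83 = (139/24)*(-16) + 83 = -278/3 + 83 = -29/3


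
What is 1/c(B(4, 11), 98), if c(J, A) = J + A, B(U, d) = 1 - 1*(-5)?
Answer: 1/104 ≈ 0.0096154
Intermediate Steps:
B(U, d) = 6 (B(U, d) = 1 + 5 = 6)
c(J, A) = A + J
1/c(B(4, 11), 98) = 1/(98 + 6) = 1/104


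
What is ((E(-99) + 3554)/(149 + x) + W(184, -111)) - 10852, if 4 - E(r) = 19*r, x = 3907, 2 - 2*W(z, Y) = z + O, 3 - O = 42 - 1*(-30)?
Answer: -14746479/1352 ≈ -10907.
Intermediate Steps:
O = -69 (O = 3 - (42 - 1*(-30)) = 3 - (42 + 30) = 3 - 1*72 = 3 - 72 = -69)
W(z, Y) = 71/2 - z/2 (W(z, Y) = 1 - (z - 69)/2 = 1 - (-69 + z)/2 = 1 + (69/2 - z/2) = 71/2 - z/2)
E(r) = 4 - 19*r
((E(-99) + 3554)/(149 + x) + W(184, -111)) - 10852 = (((4 - 19*(-99)) + 3554)/(149 + 3907) + (71/2 - ½*184)) - 10852 = (((4 + 1881) + 3554)/4056 + (71/2 - 92)) - 10852 = ((1885 + 3554)*(1/4056) - 113/2) - 10852 = (5439*(1/4056) - 113/2) - 10852 = (1813/1352 - 113/2) - 10852 = -74575/1352 - 10852 = -14746479/1352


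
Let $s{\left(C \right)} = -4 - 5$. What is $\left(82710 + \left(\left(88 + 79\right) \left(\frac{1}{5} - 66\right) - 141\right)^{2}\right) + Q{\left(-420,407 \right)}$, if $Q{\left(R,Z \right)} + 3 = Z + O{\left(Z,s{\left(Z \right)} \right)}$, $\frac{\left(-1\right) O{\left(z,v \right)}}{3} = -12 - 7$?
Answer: $\frac{3098779179}{25} \approx 1.2395 \cdot 10^{8}$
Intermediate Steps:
$s{\left(C \right)} = -9$
$O{\left(z,v \right)} = 57$ ($O{\left(z,v \right)} = - 3 \left(-12 - 7\right) = \left(-3\right) \left(-19\right) = 57$)
$Q{\left(R,Z \right)} = 54 + Z$ ($Q{\left(R,Z \right)} = -3 + \left(Z + 57\right) = -3 + \left(57 + Z\right) = 54 + Z$)
$\left(82710 + \left(\left(88 + 79\right) \left(\frac{1}{5} - 66\right) - 141\right)^{2}\right) + Q{\left(-420,407 \right)} = \left(82710 + \left(\left(88 + 79\right) \left(\frac{1}{5} - 66\right) - 141\right)^{2}\right) + \left(54 + 407\right) = \left(82710 + \left(167 \left(\frac{1}{5} - 66\right) - 141\right)^{2}\right) + 461 = \left(82710 + \left(167 \left(- \frac{329}{5}\right) - 141\right)^{2}\right) + 461 = \left(82710 + \left(- \frac{54943}{5} - 141\right)^{2}\right) + 461 = \left(82710 + \left(- \frac{55648}{5}\right)^{2}\right) + 461 = \left(82710 + \frac{3096699904}{25}\right) + 461 = \frac{3098767654}{25} + 461 = \frac{3098779179}{25}$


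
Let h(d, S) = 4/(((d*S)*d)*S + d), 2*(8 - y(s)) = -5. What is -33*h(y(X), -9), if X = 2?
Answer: -176/11921 ≈ -0.014764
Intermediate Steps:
y(s) = 21/2 (y(s) = 8 - ½*(-5) = 8 + 5/2 = 21/2)
h(d, S) = 4/(d + S²*d²) (h(d, S) = 4/(((S*d)*d)*S + d) = 4/((S*d²)*S + d) = 4/(S²*d² + d) = 4/(d + S²*d²))
-33*h(y(X), -9) = -132/(21/2*(1 + (21/2)*(-9)²)) = -132*2/(21*(1 + (21/2)*81)) = -132*2/(21*(1 + 1701/2)) = -132*2/(21*1703/2) = -132*2*2/(21*1703) = -33*16/35763 = -176/11921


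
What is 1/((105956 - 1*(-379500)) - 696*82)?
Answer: 1/428384 ≈ 2.3344e-6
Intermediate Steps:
1/((105956 - 1*(-379500)) - 696*82) = 1/((105956 + 379500) - 57072) = 1/(485456 - 57072) = 1/428384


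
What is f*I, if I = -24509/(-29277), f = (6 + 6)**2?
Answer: 392144/3253 ≈ 120.55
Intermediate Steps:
f = 144 (f = 12**2 = 144)
I = 24509/29277 (I = -24509*(-1/29277) = 24509/29277 ≈ 0.83714)
f*I = 144*(24509/29277) = 392144/3253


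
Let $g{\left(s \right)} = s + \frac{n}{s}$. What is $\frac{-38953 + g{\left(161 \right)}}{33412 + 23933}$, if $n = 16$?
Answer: $- \frac{2081832}{3077515} \approx -0.67647$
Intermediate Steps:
$g{\left(s \right)} = s + \frac{16}{s}$
$\frac{-38953 + g{\left(161 \right)}}{33412 + 23933} = \frac{-38953 + \left(161 + \frac{16}{161}\right)}{33412 + 23933} = \frac{-38953 + \left(161 + 16 \cdot \frac{1}{161}\right)}{57345} = \left(-38953 + \left(161 + \frac{16}{161}\right)\right) \frac{1}{57345} = \left(-38953 + \frac{25937}{161}\right) \frac{1}{57345} = \left(- \frac{6245496}{161}\right) \frac{1}{57345} = - \frac{2081832}{3077515}$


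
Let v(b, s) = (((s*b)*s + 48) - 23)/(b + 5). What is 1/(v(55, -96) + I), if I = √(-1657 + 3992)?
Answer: 1216572/10277770921 - 144*√2335/10277770921 ≈ 0.00011769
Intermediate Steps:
I = √2335 ≈ 48.322
v(b, s) = (25 + b*s²)/(5 + b) (v(b, s) = (((b*s)*s + 48) - 23)/(5 + b) = ((b*s² + 48) - 23)/(5 + b) = ((48 + b*s²) - 23)/(5 + b) = (25 + b*s²)/(5 + b))
1/(v(55, -96) + I) = 1/((25 + 55*(-96)²)/(5 + 55) + √2335) = 1/((25 + 55*9216)/60 + √2335) = 1/((25 + 506880)/60 + √2335) = 1/((1/60)*506905 + √2335) = 1/(101381/12 + √2335)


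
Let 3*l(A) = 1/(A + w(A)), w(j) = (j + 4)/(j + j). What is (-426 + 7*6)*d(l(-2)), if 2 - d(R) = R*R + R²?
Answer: -56576/75 ≈ -754.35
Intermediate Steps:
w(j) = (4 + j)/(2*j) (w(j) = (4 + j)/((2*j)) = (4 + j)*(1/(2*j)) = (4 + j)/(2*j))
l(A) = 1/(3*(A + (4 + A)/(2*A)))
d(R) = 2 - 2*R² (d(R) = 2 - (R*R + R²) = 2 - (R² + R²) = 2 - 2*R²)
(-426 + 7*6)*d(l(-2)) = (-426 + 7*6)*(2 - 2*16/(9*(4 - 2 + 2*(-2)²)²)) = (-426 + 42)*(2 - 2*16/(9*(4 - 2 + 2*4)²)) = -384*(2 - 2*16/(9*(4 - 2 + 8)²)) = -384*(2 - 2*((⅔)*(-2)/10)²) = -384*(2 - 2*((⅔)*(-2)*(⅒))²) = -384*(2 - 2*(-2/15)²) = -384*(2 - 2*4/225) = -384*(2 - 8/225) = -384*442/225 = -56576/75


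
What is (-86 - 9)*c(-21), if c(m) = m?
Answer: 1995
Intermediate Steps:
(-86 - 9)*c(-21) = (-86 - 9)*(-21) = -95*(-21) = 1995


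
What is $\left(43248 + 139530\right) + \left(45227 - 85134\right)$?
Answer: $142871$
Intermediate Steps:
$\left(43248 + 139530\right) + \left(45227 - 85134\right) = 182778 + \left(45227 - 85134\right) = 182778 - 39907 = 142871$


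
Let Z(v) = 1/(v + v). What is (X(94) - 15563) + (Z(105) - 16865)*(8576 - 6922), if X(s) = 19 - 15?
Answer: -2930577418/105 ≈ -2.7910e+7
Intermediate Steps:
Z(v) = 1/(2*v)
X(s) = 4
(X(94) - 15563) + (Z(105) - 16865)*(8576 - 6922) = (4 - 15563) + ((½)/105 - 16865)*(8576 - 6922) = -15559 + ((½)*(1/105) - 16865)*1654 = -15559 + (1/210 - 16865)*1654 = -15559 - 3541649/210*1654 = -15559 - 2928943723/105 = -2930577418/105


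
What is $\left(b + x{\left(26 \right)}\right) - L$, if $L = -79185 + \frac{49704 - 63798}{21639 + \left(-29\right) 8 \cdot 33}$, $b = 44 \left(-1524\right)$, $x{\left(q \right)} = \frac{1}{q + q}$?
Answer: $\frac{2939978945}{242372} \approx 12130.0$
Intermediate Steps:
$x{\left(q \right)} = \frac{1}{2 q}$
$b = -67056$
$L = - \frac{369085983}{4661}$ ($L = -79185 - \frac{14094}{21639 - 7656} = -79185 - \frac{14094}{13983} = -79185 - \frac{4698}{4661} = - \frac{369085983}{4661} \approx -79186.0$)
$\left(b + x{\left(26 \right)}\right) - L = \left(-67056 + \frac{1}{2 \cdot 26}\right) - - \frac{369085983}{4661} = \left(-67056 + \frac{1}{2} \cdot \frac{1}{26}\right) + \frac{369085983}{4661} = \left(-67056 + \frac{1}{52}\right) + \frac{369085983}{4661} = - \frac{3486911}{52} + \frac{369085983}{4661} = \frac{2939978945}{242372}$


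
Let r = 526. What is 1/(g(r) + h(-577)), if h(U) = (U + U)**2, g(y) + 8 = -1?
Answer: 1/1331707 ≈ 7.5092e-7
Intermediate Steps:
g(y) = -9 (g(y) = -8 - 1 = -9)
h(U) = 4*U**2 (h(U) = (2*U)**2 = 4*U**2)
1/(g(r) + h(-577)) = 1/(-9 + 4*(-577)**2) = 1/(-9 + 4*332929) = 1/(-9 + 1331716) = 1/1331707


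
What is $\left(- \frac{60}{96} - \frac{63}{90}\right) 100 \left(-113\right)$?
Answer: $\frac{29945}{2} \approx 14973.0$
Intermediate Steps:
$\left(- \frac{60}{96} - \frac{63}{90}\right) 100 \left(-113\right) = \left(\left(-60\right) \frac{1}{96} - \frac{7}{10}\right) 100 \left(-113\right) = \left(- \frac{5}{8} - \frac{7}{10}\right) 100 \left(-113\right) = \left(- \frac{53}{40}\right) 100 \left(-113\right) = \left(- \frac{265}{2}\right) \left(-113\right) = \frac{29945}{2}$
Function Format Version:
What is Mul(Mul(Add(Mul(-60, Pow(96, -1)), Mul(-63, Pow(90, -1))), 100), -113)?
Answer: Rational(29945, 2) ≈ 14973.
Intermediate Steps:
Mul(Mul(Add(Mul(-60, Pow(96, -1)), Mul(-63, Pow(90, -1))), 100), -113) = Mul(Mul(Add(Mul(-60, Rational(1, 96)), Mul(-63, Rational(1, 90))), 100), -113) = Mul(Mul(Add(Rational(-5, 8), Rational(-7, 10)), 100), -113) = Mul(Mul(Rational(-53, 40), 100), -113) = Mul(Rational(-265, 2), -113) = Rational(29945, 2)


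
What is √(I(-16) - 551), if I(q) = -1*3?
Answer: I*√554 ≈ 23.537*I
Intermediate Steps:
I(q) = -3
√(I(-16) - 551) = √(-3 - 551) = √(-554) = I*√554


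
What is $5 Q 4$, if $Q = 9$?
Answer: $180$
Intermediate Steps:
$5 Q 4 = 5 \cdot 9 \cdot 4 = 45 \cdot 4 = 180$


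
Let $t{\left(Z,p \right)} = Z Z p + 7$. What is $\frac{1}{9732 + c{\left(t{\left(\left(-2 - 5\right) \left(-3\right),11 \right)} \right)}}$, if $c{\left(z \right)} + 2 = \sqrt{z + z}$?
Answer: $\frac{695}{6761656} - \frac{\sqrt{2429}}{47331592} \approx 0.00010174$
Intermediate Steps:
$t{\left(Z,p \right)} = 7 + p Z^{2}$ ($t{\left(Z,p \right)} = Z^{2} p + 7 = p Z^{2} + 7 = 7 + p Z^{2}$)
$c{\left(z \right)} = -2 + \sqrt{2} \sqrt{z}$ ($c{\left(z \right)} = -2 + \sqrt{z + z} = -2 + \sqrt{2 z} = -2 + \sqrt{2} \sqrt{z}$)
$\frac{1}{9732 + c{\left(t{\left(\left(-2 - 5\right) \left(-3\right),11 \right)} \right)}} = \frac{1}{9732 - \left(2 - \sqrt{2} \sqrt{7 + 11 \left(\left(-2 - 5\right) \left(-3\right)\right)^{2}}\right)} = \frac{1}{9732 - \left(2 - \sqrt{2} \sqrt{7 + 11 \left(\left(-7\right) \left(-3\right)\right)^{2}}\right)} = \frac{1}{9732 - \left(2 - \sqrt{2} \sqrt{7 + 11 \cdot 21^{2}}\right)} = \frac{1}{9732 - \left(2 - \sqrt{2} \sqrt{7 + 11 \cdot 441}\right)} = \frac{1}{9732 - \left(2 - \sqrt{2} \sqrt{7 + 4851}\right)} = \frac{1}{9732 - \left(2 - \sqrt{2} \sqrt{4858}\right)} = \frac{1}{9732 - \left(2 - 2 \sqrt{2429}\right)} = \frac{1}{9730 + 2 \sqrt{2429}}$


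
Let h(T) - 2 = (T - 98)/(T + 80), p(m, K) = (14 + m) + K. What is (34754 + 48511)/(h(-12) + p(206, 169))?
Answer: 943670/4413 ≈ 213.84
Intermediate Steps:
p(m, K) = 14 + K + m
h(T) = 2 + (-98 + T)/(80 + T) (h(T) = 2 + (T - 98)/(T + 80) = 2 + (-98 + T)/(80 + T))
(34754 + 48511)/(h(-12) + p(206, 169)) = (34754 + 48511)/((62 + 3*(-12))/(80 - 12) + (14 + 169 + 206)) = 83265/((62 - 36)/68 + 389) = 83265/((1/68)*26 + 389) = 83265/(13/34 + 389) = 83265/(13239/34) = 83265*(34/13239) = 943670/4413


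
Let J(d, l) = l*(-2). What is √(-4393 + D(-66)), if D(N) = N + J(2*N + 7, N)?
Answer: I*√4327 ≈ 65.78*I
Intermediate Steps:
J(d, l) = -2*l
D(N) = -N (D(N) = N - 2*N = -N)
√(-4393 + D(-66)) = √(-4393 - 1*(-66)) = √(-4393 + 66) = √(-4327) = I*√4327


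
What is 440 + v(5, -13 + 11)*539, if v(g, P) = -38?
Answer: -20042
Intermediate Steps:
440 + v(5, -13 + 11)*539 = 440 - 38*539 = 440 - 20482 = -20042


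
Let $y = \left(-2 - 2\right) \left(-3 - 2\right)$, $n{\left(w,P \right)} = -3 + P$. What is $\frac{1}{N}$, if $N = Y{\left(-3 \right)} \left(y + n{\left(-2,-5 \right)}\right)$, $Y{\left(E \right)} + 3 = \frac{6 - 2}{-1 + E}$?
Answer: $- \frac{1}{48} \approx -0.020833$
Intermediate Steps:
$Y{\left(E \right)} = -3 + \frac{4}{-1 + E}$ ($Y{\left(E \right)} = -3 + \frac{6 - 2}{-1 + E} = -3 + \frac{4}{-1 + E}$)
$y = 20$ ($y = \left(-4\right) \left(-5\right) = 20$)
$N = -48$ ($N = \frac{7 - -9}{-1 - 3} \left(20 - 8\right) = \frac{7 + 9}{-4} \left(20 - 8\right) = \left(- \frac{1}{4}\right) 16 \cdot 12 = \left(-4\right) 12 = -48$)
$\frac{1}{N} = \frac{1}{-48} = - \frac{1}{48}$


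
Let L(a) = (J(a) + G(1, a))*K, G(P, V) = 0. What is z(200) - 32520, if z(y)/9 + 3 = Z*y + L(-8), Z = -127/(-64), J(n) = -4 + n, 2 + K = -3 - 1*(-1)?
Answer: -228345/8 ≈ -28543.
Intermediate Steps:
K = -4 (K = -2 + (-3 - 1*(-1)) = -2 + (-3 + 1) = -2 - 2 = -4)
L(a) = 16 - 4*a (L(a) = ((-4 + a) + 0)*(-4) = (-4 + a)*(-4) = 16 - 4*a)
Z = 127/64 (Z = -127*(-1/64) = 127/64 ≈ 1.9844)
z(y) = 405 + 1143*y/64 (z(y) = -27 + 9*(127*y/64 + (16 - 4*(-8))) = -27 + 9*(127*y/64 + (16 + 32)) = -27 + 9*(127*y/64 + 48) = -27 + 9*(48 + 127*y/64) = -27 + (432 + 1143*y/64) = 405 + 1143*y/64)
z(200) - 32520 = (405 + (1143/64)*200) - 32520 = (405 + 28575/8) - 32520 = 31815/8 - 32520 = -228345/8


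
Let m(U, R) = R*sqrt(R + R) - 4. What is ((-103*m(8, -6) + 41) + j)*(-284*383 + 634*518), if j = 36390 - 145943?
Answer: -23962724000 + 271475040*I*sqrt(3) ≈ -2.3963e+10 + 4.7021e+8*I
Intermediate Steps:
m(U, R) = -4 + sqrt(2)*R**(3/2) (m(U, R) = R*sqrt(2*R) - 4 = R*(sqrt(2)*sqrt(R)) - 4 = sqrt(2)*R**(3/2) - 4 = -4 + sqrt(2)*R**(3/2))
j = -109553
((-103*m(8, -6) + 41) + j)*(-284*383 + 634*518) = ((-103*(-4 + sqrt(2)*(-6)**(3/2)) + 41) - 109553)*(-284*383 + 634*518) = ((-103*(-4 + sqrt(2)*(-6*I*sqrt(6))) + 41) - 109553)*(-108772 + 328412) = ((-103*(-4 - 12*I*sqrt(3)) + 41) - 109553)*219640 = (((412 + 1236*I*sqrt(3)) + 41) - 109553)*219640 = ((453 + 1236*I*sqrt(3)) - 109553)*219640 = (-109100 + 1236*I*sqrt(3))*219640 = -23962724000 + 271475040*I*sqrt(3)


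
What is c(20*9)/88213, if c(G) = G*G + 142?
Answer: 32542/88213 ≈ 0.36890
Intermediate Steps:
c(G) = 142 + G² (c(G) = G² + 142 = 142 + G²)
c(20*9)/88213 = (142 + (20*9)²)/88213 = (142 + 180²)*(1/88213) = (142 + 32400)*(1/88213) = 32542*(1/88213) = 32542/88213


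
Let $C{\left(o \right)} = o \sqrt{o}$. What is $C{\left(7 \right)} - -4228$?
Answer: $4228 + 7 \sqrt{7} \approx 4246.5$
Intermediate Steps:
$C{\left(o \right)} = o^{\frac{3}{2}}$
$C{\left(7 \right)} - -4228 = 7^{\frac{3}{2}} - -4228 = 7 \sqrt{7} + 4228 = 4228 + 7 \sqrt{7}$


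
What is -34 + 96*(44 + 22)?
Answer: 6302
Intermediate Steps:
-34 + 96*(44 + 22) = -34 + 96*66 = -34 + 6336 = 6302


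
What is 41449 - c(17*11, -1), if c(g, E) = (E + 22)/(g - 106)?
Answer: 1119116/27 ≈ 41449.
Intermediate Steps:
c(g, E) = (22 + E)/(-106 + g)
41449 - c(17*11, -1) = 41449 - (22 - 1)/(-106 + 17*11) = 41449 - 21/(-106 + 187) = 41449 - 21/81 = 41449 - 1*7/27 = 41449 - 7/27 = 1119116/27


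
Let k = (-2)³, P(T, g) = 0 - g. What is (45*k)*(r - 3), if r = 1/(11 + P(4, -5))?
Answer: 2115/2 ≈ 1057.5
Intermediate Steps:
P(T, g) = -g
k = -8
r = 1/16 (r = 1/(11 - 1*(-5)) = 1/(11 + 5) = 1/16 ≈ 0.062500)
(45*k)*(r - 3) = (45*(-8))*(1/16 - 3) = -360*(-47/16) = 2115/2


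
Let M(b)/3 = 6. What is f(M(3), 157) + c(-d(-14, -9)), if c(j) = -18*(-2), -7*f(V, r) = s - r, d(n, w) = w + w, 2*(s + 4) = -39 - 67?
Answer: 466/7 ≈ 66.571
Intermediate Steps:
s = -57 (s = -4 + (-39 - 67)/2 = -4 + (½)*(-106) = -4 - 53 = -57)
M(b) = 18 (M(b) = 3*6 = 18)
d(n, w) = 2*w
f(V, r) = 57/7 + r/7 (f(V, r) = -(-57 - r)/7 = 57/7 + r/7)
c(j) = 36
f(M(3), 157) + c(-d(-14, -9)) = (57/7 + (⅐)*157) + 36 = (57/7 + 157/7) + 36 = 214/7 + 36 = 466/7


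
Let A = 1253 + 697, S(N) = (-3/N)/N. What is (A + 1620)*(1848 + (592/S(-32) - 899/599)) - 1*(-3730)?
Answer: -428160281000/599 ≈ -7.1479e+8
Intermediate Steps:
S(N) = -3/N²
A = 1950
(A + 1620)*(1848 + (592/S(-32) - 899/599)) - 1*(-3730) = (1950 + 1620)*(1848 + (592/((-3/(-32)²)) - 899/599)) - 1*(-3730) = 3570*(1848 + (592/((-3*1/1024)) - 899*1/599)) + 3730 = 3570*(1848 + (592/(-3/1024) - 899/599)) + 3730 = 3570*(1848 + (592*(-1024/3) - 899/599)) + 3730 = 3570*(1848 + (-606208/3 - 899/599)) + 3730 = 3570*(1848 - 363121289/1797) + 3730 = 3570*(-359800433/1797) + 3730 = -428162515270/599 + 3730 = -428160281000/599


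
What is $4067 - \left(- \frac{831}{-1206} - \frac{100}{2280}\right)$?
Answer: $\frac{15529409}{3819} \approx 4066.4$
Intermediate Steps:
$4067 - \left(- \frac{831}{-1206} - \frac{100}{2280}\right) = 4067 - \left(\left(-831\right) \left(- \frac{1}{1206}\right) - \frac{5}{114}\right) = 4067 - \left(\frac{277}{402} - \frac{5}{114}\right) = 4067 - \frac{2464}{3819} = \frac{15529409}{3819}$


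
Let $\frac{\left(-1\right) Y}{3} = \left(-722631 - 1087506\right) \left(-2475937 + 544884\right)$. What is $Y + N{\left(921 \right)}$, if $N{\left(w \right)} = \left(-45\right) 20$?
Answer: $-10486411453683$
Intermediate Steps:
$Y = -10486411452783$ ($Y = - 3 \left(-722631 - 1087506\right) \left(-2475937 + 544884\right) = - 3 \left(\left(-1810137\right) \left(-1931053\right)\right) = \left(-3\right) 3495470484261 = -10486411452783$)
$N{\left(w \right)} = -900$
$Y + N{\left(921 \right)} = -10486411452783 - 900 = -10486411453683$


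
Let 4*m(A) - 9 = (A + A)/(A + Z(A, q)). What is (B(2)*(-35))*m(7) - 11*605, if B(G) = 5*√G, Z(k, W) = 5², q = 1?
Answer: -6655 - 26425*√2/64 ≈ -7238.9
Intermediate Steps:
Z(k, W) = 25
m(A) = 9/4 + A/(2*(25 + A)) (m(A) = 9/4 + ((A + A)/(A + 25))/4 = 9/4 + ((2*A)/(25 + A))/4 = 9/4 + (2*A/(25 + A))/4 = 9/4 + A/(2*(25 + A)))
(B(2)*(-35))*m(7) - 11*605 = ((5*√2)*(-35))*((225 + 11*7)/(4*(25 + 7))) - 11*605 = (-175*√2)*((¼)*(225 + 77)/32) - 6655 = (-175*√2)*((¼)*(1/32)*302) - 6655 = -175*√2*(151/64) - 6655 = -26425*√2/64 - 6655 = -6655 - 26425*√2/64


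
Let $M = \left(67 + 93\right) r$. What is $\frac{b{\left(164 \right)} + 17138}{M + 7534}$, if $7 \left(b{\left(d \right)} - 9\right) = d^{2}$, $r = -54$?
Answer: $- \frac{146925}{7742} \approx -18.978$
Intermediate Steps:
$b{\left(d \right)} = 9 + \frac{d^{2}}{7}$
$M = -8640$ ($M = \left(67 + 93\right) \left(-54\right) = 160 \left(-54\right) = -8640$)
$\frac{b{\left(164 \right)} + 17138}{M + 7534} = \frac{\left(9 + \frac{164^{2}}{7}\right) + 17138}{-8640 + 7534} = \frac{\left(9 + \frac{1}{7} \cdot 26896\right) + 17138}{-1106} = \left(\left(9 + \frac{26896}{7}\right) + 17138\right) \left(- \frac{1}{1106}\right) = \left(\frac{26959}{7} + 17138\right) \left(- \frac{1}{1106}\right) = \frac{146925}{7} \left(- \frac{1}{1106}\right) = - \frac{146925}{7742}$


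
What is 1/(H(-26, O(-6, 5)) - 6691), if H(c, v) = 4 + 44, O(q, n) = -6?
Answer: -1/6643 ≈ -0.00015053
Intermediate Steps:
H(c, v) = 48
1/(H(-26, O(-6, 5)) - 6691) = 1/(48 - 6691) = 1/(-6643) = -1/6643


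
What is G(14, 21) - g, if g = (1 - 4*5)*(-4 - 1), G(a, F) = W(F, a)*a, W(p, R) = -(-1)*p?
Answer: 199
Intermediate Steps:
W(p, R) = p
G(a, F) = F*a
g = 95 (g = (1 - 20)*(-5) = -19*(-5) = 95)
G(14, 21) - g = 21*14 - 1*95 = 294 - 95 = 199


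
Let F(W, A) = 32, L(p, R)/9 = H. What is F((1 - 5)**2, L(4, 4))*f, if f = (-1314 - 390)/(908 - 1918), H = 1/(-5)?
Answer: 27264/505 ≈ 53.988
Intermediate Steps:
H = -1/5 ≈ -0.20000
L(p, R) = -9/5 (L(p, R) = 9*(-1/5) = -9/5)
f = 852/505 (f = -1704/(-1010) = -1704*(-1/1010) = 852/505 ≈ 1.6871)
F((1 - 5)**2, L(4, 4))*f = 32*(852/505) = 27264/505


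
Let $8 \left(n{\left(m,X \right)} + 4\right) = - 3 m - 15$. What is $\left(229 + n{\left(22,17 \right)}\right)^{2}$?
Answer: $\frac{2954961}{64} \approx 46171.0$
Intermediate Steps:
$n{\left(m,X \right)} = - \frac{47}{8} - \frac{3 m}{8}$ ($n{\left(m,X \right)} = -4 + \frac{- 3 m - 15}{8} = -4 + \frac{-15 - 3 m}{8} = -4 - \left(\frac{15}{8} + \frac{3 m}{8}\right) = - \frac{47}{8} - \frac{3 m}{8}$)
$\left(229 + n{\left(22,17 \right)}\right)^{2} = \left(229 - \frac{113}{8}\right)^{2} = \left(\frac{1719}{8}\right)^{2} = \frac{2954961}{64}$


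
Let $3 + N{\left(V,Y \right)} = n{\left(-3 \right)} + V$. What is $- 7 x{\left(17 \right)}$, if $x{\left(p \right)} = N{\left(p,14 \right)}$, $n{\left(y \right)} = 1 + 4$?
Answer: $-133$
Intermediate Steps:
$n{\left(y \right)} = 5$
$N{\left(V,Y \right)} = 2 + V$ ($N{\left(V,Y \right)} = -3 + \left(5 + V\right) = 2 + V$)
$x{\left(p \right)} = 2 + p$
$- 7 x{\left(17 \right)} = - 7 \left(2 + 17\right) = \left(-7\right) 19 = -133$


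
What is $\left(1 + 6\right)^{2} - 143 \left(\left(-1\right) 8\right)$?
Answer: $1193$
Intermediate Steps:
$\left(1 + 6\right)^{2} - 143 \left(\left(-1\right) 8\right) = 7^{2} - -1144 = 49 + 1144 = 1193$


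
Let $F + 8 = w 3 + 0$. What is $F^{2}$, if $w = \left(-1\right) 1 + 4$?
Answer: $1$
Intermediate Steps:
$w = 3$ ($w = -1 + 4 = 3$)
$F = 1$ ($F = -8 + \left(3 \cdot 3 + 0\right) = -8 + \left(9 + 0\right) = -8 + 9 = 1$)
$F^{2} = 1^{2} = 1$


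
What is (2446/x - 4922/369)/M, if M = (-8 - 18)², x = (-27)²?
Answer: -74599/5051241 ≈ -0.014768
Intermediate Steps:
x = 729
M = 676 (M = (-26)² = 676)
(2446/x - 4922/369)/M = (2446/729 - 4922/369)/676 = (2446*(1/729) - 4922*1/369)*(1/676) = (2446/729 - 4922/369)*(1/676) = -298396/29889*1/676 = -74599/5051241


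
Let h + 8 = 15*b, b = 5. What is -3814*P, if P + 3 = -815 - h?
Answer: 3375390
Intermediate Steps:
h = 67 (h = -8 + 15*5 = -8 + 75 = 67)
P = -885 (P = -3 + (-815 - 1*67) = -3 + (-815 - 67) = -3 - 882 = -885)
-3814*P = -3814*(-885) = 3375390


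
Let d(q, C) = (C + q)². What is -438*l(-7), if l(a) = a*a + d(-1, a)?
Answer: -49494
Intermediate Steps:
l(a) = a² + (-1 + a)² (l(a) = a*a + (a - 1)² = a² + (-1 + a)²)
-438*l(-7) = -438*((-7)² + (-1 - 7)²) = -438*(49 + (-8)²) = -438*(49 + 64) = -438*113 = -49494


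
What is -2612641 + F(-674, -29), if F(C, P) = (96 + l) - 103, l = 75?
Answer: -2612573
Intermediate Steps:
F(C, P) = 68 (F(C, P) = (96 + 75) - 103 = 171 - 103 = 68)
-2612641 + F(-674, -29) = -2612641 + 68 = -2612573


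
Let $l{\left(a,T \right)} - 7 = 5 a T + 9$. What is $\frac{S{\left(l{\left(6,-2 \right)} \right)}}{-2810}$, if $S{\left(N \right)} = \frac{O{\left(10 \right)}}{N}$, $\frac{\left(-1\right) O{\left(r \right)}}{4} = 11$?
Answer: $- \frac{1}{2810} \approx -0.00035587$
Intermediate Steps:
$O{\left(r \right)} = -44$ ($O{\left(r \right)} = \left(-4\right) 11 = -44$)
$l{\left(a,T \right)} = 16 + 5 T a$ ($l{\left(a,T \right)} = 7 + \left(5 a T + 9\right) = 7 + \left(5 T a + 9\right) = 7 + \left(9 + 5 T a\right) = 16 + 5 T a$)
$S{\left(N \right)} = - \frac{44}{N}$
$\frac{S{\left(l{\left(6,-2 \right)} \right)}}{-2810} = \frac{\left(-44\right) \frac{1}{16 + 5 \left(-2\right) 6}}{-2810} = - \frac{44}{16 - 60} \left(- \frac{1}{2810}\right) = - \frac{44}{-44} \left(- \frac{1}{2810}\right) = \left(-44\right) \left(- \frac{1}{44}\right) \left(- \frac{1}{2810}\right) = 1 \left(- \frac{1}{2810}\right) = - \frac{1}{2810}$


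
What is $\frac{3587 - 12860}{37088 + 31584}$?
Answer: $- \frac{9273}{68672} \approx -0.13503$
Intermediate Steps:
$\frac{3587 - 12860}{37088 + 31584} = - \frac{9273}{68672}$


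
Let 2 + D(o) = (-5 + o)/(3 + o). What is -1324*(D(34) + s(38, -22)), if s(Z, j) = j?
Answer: 1137316/37 ≈ 30738.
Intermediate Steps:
D(o) = -2 + (-5 + o)/(3 + o)
-1324*(D(34) + s(38, -22)) = -1324*((-11 - 1*34)/(3 + 34) - 22) = -1324*((-11 - 34)/37 - 22) = -1324*((1/37)*(-45) - 22) = -1324*(-45/37 - 22) = -1324*(-859/37) = 1137316/37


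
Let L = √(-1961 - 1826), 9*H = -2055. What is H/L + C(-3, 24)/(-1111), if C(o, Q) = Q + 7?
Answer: -31/1111 + 685*I*√3787/11361 ≈ -0.027903 + 3.7104*I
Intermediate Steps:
H = -685/3 (H = (⅑)*(-2055) = -685/3 ≈ -228.33)
C(o, Q) = 7 + Q
L = I*√3787 (L = √(-3787) = I*√3787 ≈ 61.539*I)
H/L + C(-3, 24)/(-1111) = -685*(-I*√3787/3787)/3 + (7 + 24)/(-1111) = -(-685)*I*√3787/11361 + 31*(-1/1111) = 685*I*√3787/11361 - 31/1111 = -31/1111 + 685*I*√3787/11361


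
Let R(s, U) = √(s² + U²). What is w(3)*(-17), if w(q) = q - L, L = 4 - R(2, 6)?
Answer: 17 - 34*√10 ≈ -90.517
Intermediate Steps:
R(s, U) = √(U² + s²)
L = 4 - 2*√10 (L = 4 - √(6² + 2²) = 4 - √(36 + 4) = 4 - √40 = 4 - 2*√10 ≈ -2.3246)
w(q) = -4 + q + 2*√10 (w(q) = q - (4 - 2*√10) = q + (-4 + 2*√10) = -4 + q + 2*√10)
w(3)*(-17) = (-4 + 3 + 2*√10)*(-17) = (-1 + 2*√10)*(-17) = 17 - 34*√10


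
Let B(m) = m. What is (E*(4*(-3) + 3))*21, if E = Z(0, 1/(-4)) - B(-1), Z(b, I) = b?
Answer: -189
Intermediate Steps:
E = 1 (E = 0 - 1*(-1) = 0 + 1 = 1)
(E*(4*(-3) + 3))*21 = (1*(4*(-3) + 3))*21 = (1*(-12 + 3))*21 = (1*(-9))*21 = -9*21 = -189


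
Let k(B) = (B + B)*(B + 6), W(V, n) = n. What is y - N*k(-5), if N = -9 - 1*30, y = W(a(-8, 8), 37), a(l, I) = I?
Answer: -353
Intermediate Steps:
k(B) = 2*B*(6 + B) (k(B) = (2*B)*(6 + B) = 2*B*(6 + B))
y = 37
N = -39 (N = -9 - 30 = -39)
y - N*k(-5) = 37 - (-39)*2*(-5)*(6 - 5) = 37 - (-39)*2*(-5)*1 = 37 - (-39)*(-10) = 37 - 1*390 = 37 - 390 = -353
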